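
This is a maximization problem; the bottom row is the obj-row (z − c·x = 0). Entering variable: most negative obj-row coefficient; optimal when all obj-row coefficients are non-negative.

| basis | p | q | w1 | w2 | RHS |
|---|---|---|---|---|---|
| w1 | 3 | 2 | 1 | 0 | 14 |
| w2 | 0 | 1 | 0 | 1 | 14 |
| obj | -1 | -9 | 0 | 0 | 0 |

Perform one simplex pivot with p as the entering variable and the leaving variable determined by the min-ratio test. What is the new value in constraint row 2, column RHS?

14

Ratio test on column p — row 1: 14/3 = 14/3; row 2: entry 0 ≤ 0. Minimum is 14/3 at row 1 (w1 leaves); pivot element 3.
Divide row 1 by 3; eliminate column p from the other rows.
Row 2 update in column RHS: 14 − 0·(14/3) = 14.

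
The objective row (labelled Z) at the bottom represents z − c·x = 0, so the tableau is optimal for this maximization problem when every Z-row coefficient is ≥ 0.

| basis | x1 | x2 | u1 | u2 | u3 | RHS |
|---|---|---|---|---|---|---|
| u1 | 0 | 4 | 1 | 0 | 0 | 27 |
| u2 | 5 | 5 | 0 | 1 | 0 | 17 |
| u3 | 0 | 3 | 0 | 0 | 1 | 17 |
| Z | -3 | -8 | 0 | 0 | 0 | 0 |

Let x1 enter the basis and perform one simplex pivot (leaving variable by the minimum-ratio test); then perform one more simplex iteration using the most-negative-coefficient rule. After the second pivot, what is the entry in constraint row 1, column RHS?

67/5

Ratio test on column x1 — row 1: entry 0 ≤ 0; row 2: 17/5 = 17/5; row 3: entry 0 ≤ 0. Minimum is 17/5 at row 2 (u2 leaves); pivot element 5.
Divide row 2 by 5; eliminate column x1 from the other rows.
Second iteration: most negative Z-row entry is -5 in column x2, so x2 enters.
Ratio test on column x2 — row 1: 27/4 = 27/4; row 2: (17/5)/1 = 17/5; row 3: 17/3 = 17/3. Minimum is 17/5 at row 2 (x1 leaves); pivot element 1.
Divide row 2 by 1; eliminate column x2 from the other rows.
After both pivots, the entry at constraint row 1, column RHS is 67/5.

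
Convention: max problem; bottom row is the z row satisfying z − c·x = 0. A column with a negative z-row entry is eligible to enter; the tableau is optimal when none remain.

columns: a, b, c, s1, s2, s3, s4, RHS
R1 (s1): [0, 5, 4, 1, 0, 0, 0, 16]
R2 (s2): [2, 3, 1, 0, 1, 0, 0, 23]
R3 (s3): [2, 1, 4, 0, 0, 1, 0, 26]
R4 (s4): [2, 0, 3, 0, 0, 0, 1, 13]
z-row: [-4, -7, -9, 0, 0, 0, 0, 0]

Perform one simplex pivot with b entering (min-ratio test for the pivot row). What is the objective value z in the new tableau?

Ratio test on column b — row 1: 16/5 = 16/5; row 2: 23/3 = 23/3; row 3: 26/1 = 26; row 4: entry 0 ≤ 0. Minimum is 16/5 at row 1 (s1 leaves); pivot element 5.
Pivot on row 1; the z-row RHS becomes 0 − (-7)·(16/5) = 112/5.

112/5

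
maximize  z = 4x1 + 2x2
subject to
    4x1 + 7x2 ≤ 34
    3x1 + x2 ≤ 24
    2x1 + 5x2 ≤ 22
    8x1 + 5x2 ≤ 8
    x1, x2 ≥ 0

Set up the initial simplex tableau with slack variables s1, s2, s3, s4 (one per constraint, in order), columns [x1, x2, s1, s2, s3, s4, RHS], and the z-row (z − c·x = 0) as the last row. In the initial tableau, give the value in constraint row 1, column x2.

Constraint 1 has coefficient 7 on x2.

7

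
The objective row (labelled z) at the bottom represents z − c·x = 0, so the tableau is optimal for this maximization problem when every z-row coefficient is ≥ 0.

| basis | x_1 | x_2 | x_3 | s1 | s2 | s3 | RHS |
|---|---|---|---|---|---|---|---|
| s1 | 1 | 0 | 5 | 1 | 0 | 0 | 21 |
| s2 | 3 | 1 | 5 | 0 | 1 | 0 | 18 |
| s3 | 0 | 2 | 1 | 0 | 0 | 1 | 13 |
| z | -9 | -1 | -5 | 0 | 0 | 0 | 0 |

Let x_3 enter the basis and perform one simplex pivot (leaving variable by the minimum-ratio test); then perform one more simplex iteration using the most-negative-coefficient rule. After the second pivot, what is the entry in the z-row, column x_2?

2

Ratio test on column x_3 — row 1: 21/5 = 21/5; row 2: 18/5 = 18/5; row 3: 13/1 = 13. Minimum is 18/5 at row 2 (s2 leaves); pivot element 5.
Divide row 2 by 5; eliminate column x_3 from the other rows.
Second iteration: most negative z-row entry is -6 in column x_1, so x_1 enters.
Ratio test on column x_1 — row 1: entry -2 ≤ 0; row 2: (18/5)/(3/5) = 6; row 3: entry -3/5 ≤ 0. Minimum is 6 at row 2 (x_3 leaves); pivot element 3/5.
Divide row 2 by 3/5; eliminate column x_1 from the other rows.
After both pivots, the entry at the z-row, column x_2 is 2.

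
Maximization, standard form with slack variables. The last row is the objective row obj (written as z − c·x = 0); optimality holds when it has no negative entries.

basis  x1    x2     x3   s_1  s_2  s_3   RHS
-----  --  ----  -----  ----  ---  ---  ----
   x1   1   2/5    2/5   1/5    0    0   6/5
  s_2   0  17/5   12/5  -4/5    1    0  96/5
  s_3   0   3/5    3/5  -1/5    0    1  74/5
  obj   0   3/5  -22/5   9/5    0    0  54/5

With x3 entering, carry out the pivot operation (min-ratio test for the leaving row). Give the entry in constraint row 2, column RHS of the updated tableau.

12

Ratio test on column x3 — row 1: (6/5)/(2/5) = 3; row 2: (96/5)/(12/5) = 8; row 3: (74/5)/(3/5) = 74/3. Minimum is 3 at row 1 (x1 leaves); pivot element 2/5.
Divide row 1 by 2/5; eliminate column x3 from the other rows.
Row 2 update in column RHS: 96/5 − (12/5)·3 = 12.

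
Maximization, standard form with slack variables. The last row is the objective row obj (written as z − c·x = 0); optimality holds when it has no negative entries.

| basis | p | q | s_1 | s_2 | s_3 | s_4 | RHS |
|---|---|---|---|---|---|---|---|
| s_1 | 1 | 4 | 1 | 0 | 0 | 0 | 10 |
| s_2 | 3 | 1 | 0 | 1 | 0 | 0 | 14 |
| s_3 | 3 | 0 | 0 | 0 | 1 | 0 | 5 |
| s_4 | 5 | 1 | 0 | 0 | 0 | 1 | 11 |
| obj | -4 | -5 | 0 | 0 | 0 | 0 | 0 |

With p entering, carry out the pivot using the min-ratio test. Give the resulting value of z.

Ratio test on column p — row 1: 10/1 = 10; row 2: 14/3 = 14/3; row 3: 5/3 = 5/3; row 4: 11/5 = 11/5. Minimum is 5/3 at row 3 (s_3 leaves); pivot element 3.
Pivot on row 3; the obj-row RHS becomes 0 − (-4)·(5/3) = 20/3.

20/3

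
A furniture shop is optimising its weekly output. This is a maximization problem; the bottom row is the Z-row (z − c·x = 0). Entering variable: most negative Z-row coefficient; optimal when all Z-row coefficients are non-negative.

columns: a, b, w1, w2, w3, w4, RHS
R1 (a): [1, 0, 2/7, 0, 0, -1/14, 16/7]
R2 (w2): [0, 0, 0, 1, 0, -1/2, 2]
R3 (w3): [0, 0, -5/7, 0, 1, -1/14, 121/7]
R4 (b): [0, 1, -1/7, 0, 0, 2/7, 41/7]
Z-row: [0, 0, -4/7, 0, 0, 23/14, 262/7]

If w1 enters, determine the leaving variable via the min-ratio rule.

a

Column w1 entries and ratios — a: (16/7)/(2/7) = 8; w2: 0 ≤ 0, skip; w3: -5/7 ≤ 0, skip; b: -1/7 ≤ 0, skip.
Smallest ratio is 8 in the row of a, so a leaves.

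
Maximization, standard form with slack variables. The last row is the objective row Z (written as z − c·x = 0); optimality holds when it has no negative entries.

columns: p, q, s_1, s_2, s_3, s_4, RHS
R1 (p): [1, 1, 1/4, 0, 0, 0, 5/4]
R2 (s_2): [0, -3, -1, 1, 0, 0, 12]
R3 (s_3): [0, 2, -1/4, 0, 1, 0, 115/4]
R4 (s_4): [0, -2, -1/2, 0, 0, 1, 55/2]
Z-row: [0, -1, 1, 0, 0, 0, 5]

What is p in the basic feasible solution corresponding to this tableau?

5/4

p is basic (row 1); its value is the RHS of that row, 5/4.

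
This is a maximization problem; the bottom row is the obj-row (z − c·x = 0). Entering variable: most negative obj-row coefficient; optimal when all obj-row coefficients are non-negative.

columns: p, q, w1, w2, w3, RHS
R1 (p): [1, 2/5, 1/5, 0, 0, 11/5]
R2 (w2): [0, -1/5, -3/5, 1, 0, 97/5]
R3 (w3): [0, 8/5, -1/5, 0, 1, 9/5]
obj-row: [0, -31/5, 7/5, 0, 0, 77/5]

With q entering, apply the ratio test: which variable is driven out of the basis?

Column q entries and ratios — p: (11/5)/(2/5) = 11/2; w2: -1/5 ≤ 0, skip; w3: (9/5)/(8/5) = 9/8.
Smallest ratio is 9/8 in the row of w3, so w3 leaves.

w3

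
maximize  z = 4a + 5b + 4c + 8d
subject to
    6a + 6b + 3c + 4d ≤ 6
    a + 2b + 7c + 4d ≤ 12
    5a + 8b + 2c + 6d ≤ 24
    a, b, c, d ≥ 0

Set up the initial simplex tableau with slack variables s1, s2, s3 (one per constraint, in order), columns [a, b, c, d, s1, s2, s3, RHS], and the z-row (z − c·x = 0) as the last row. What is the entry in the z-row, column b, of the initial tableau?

The z-row carries the negated objective coefficients: the b entry is -5.

-5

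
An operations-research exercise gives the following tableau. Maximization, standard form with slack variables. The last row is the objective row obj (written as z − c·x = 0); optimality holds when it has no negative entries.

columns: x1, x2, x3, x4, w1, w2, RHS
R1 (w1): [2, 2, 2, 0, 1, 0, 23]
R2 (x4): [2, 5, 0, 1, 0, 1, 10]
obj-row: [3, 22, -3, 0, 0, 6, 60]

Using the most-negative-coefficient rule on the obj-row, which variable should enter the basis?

x3

Negative obj-row entries: x3: -3.
The most negative is -3 in column x3, so x3 enters.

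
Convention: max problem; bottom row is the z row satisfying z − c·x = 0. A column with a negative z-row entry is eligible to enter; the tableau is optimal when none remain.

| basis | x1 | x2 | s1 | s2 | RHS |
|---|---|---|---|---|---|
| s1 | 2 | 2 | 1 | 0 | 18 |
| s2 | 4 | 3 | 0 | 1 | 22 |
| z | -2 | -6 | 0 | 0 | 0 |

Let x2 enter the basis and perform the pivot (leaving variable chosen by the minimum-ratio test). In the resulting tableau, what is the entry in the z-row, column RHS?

Ratio test on column x2 — row 1: 18/2 = 9; row 2: 22/3 = 22/3. Minimum is 22/3 at row 2 (s2 leaves); pivot element 3.
Divide row 2 by 3; eliminate column x2 from the other rows.
z-row update in column RHS: 0 − (-6)·(22/3) = 44.

44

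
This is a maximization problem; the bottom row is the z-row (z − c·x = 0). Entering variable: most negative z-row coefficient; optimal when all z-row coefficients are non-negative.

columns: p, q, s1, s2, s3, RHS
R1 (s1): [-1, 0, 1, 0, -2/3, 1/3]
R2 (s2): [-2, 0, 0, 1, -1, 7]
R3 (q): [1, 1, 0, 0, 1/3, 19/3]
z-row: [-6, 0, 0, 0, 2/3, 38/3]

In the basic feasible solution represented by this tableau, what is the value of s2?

7

s2 is basic (row 2); its value is the RHS of that row, 7.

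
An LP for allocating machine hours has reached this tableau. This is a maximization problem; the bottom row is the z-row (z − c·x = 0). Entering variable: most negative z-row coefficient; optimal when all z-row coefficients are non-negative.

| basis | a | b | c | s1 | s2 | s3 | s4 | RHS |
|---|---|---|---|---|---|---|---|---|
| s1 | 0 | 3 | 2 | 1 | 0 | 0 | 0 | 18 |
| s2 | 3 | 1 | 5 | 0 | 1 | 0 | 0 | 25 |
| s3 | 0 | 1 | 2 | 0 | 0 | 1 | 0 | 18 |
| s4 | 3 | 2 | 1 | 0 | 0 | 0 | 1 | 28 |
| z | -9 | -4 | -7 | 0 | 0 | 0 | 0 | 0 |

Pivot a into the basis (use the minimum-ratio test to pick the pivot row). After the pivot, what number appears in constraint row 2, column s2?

1/3

Ratio test on column a — row 1: entry 0 ≤ 0; row 2: 25/3 = 25/3; row 3: entry 0 ≤ 0; row 4: 28/3 = 28/3. Minimum is 25/3 at row 2 (s2 leaves); pivot element 3.
Divide row 2 by 3; eliminate column a from the other rows.
In the new row 2, the s2 entry is the old entry divided by the pivot: 1/3 = 1/3.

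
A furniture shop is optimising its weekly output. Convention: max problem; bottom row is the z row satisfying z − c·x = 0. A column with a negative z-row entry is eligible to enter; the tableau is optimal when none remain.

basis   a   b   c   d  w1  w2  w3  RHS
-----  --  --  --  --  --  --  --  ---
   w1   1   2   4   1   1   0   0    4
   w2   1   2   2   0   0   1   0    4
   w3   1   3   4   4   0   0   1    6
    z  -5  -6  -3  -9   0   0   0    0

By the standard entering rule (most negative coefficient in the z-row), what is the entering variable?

Negative z-row entries: a: -5, b: -6, c: -3, d: -9.
The most negative is -9 in column d, so d enters.

d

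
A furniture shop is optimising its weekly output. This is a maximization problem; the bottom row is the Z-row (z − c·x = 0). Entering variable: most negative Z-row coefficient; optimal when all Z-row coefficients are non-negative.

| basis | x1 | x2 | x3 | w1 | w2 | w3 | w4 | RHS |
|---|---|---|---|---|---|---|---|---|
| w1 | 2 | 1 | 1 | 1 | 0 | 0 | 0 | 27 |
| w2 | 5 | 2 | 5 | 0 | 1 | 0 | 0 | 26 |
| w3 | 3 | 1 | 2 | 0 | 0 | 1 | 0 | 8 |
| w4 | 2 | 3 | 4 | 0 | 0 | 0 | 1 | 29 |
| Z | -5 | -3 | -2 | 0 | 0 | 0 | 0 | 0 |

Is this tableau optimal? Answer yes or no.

The Z-row has a negative entry -5 in column x1, so it is not optimal.

no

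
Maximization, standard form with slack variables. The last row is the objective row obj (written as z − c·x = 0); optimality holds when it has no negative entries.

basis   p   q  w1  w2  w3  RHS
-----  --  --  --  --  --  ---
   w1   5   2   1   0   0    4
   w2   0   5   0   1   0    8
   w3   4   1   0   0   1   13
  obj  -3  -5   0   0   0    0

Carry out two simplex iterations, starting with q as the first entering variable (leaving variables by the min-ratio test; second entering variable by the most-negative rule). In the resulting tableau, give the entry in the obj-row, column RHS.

212/25

Ratio test on column q — row 1: 4/2 = 2; row 2: 8/5 = 8/5; row 3: 13/1 = 13. Minimum is 8/5 at row 2 (w2 leaves); pivot element 5.
Divide row 2 by 5; eliminate column q from the other rows.
Second iteration: most negative obj-row entry is -3 in column p, so p enters.
Ratio test on column p — row 1: (4/5)/5 = 4/25; row 2: entry 0 ≤ 0; row 3: (57/5)/4 = 57/20. Minimum is 4/25 at row 1 (w1 leaves); pivot element 5.
Divide row 1 by 5; eliminate column p from the other rows.
After both pivots, the entry at the obj-row, column RHS is 212/25.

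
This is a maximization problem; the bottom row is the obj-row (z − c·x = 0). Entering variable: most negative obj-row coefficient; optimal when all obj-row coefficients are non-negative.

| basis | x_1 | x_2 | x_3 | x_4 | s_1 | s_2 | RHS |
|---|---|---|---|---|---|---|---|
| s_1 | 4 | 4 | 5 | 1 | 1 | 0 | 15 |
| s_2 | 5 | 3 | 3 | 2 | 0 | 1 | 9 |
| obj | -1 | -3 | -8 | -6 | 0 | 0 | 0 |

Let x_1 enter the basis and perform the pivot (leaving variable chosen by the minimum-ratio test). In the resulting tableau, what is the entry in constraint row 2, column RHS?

9/5

Ratio test on column x_1 — row 1: 15/4 = 15/4; row 2: 9/5 = 9/5. Minimum is 9/5 at row 2 (s_2 leaves); pivot element 5.
Divide row 2 by 5; eliminate column x_1 from the other rows.
In the new row 2, the RHS entry is the old entry divided by the pivot: 9/5 = 9/5.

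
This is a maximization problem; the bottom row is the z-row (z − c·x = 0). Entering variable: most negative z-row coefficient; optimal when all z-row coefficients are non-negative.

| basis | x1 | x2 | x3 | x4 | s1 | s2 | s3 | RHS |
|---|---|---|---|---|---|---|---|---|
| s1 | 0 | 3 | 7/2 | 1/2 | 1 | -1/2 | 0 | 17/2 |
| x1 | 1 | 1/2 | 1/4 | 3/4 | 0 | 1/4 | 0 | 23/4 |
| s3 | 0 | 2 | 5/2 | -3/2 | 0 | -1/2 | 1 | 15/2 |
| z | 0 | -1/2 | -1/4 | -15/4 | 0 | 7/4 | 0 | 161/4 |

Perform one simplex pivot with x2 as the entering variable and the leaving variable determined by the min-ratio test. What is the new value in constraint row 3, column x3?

1/6

Ratio test on column x2 — row 1: (17/2)/3 = 17/6; row 2: (23/4)/(1/2) = 23/2; row 3: (15/2)/2 = 15/4. Minimum is 17/6 at row 1 (s1 leaves); pivot element 3.
Divide row 1 by 3; eliminate column x2 from the other rows.
Row 3 update in column x3: 5/2 − 2·(7/6) = 1/6.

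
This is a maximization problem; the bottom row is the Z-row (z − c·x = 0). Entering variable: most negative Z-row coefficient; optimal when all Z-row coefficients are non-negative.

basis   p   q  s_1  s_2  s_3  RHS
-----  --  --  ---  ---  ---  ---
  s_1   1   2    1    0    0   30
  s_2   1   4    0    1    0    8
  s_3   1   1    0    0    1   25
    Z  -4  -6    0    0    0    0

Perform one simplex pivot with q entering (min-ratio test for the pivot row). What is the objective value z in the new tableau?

Ratio test on column q — row 1: 30/2 = 15; row 2: 8/4 = 2; row 3: 25/1 = 25. Minimum is 2 at row 2 (s_2 leaves); pivot element 4.
Pivot on row 2; the Z-row RHS becomes 0 − (-6)·2 = 12.

12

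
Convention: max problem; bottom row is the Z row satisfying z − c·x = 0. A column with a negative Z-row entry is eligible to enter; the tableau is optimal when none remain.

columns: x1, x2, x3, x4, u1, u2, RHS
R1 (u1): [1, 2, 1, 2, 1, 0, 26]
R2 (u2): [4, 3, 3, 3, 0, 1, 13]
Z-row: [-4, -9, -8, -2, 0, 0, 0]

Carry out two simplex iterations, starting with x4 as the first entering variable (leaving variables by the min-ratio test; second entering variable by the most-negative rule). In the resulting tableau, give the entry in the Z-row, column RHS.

39

Ratio test on column x4 — row 1: 26/2 = 13; row 2: 13/3 = 13/3. Minimum is 13/3 at row 2 (u2 leaves); pivot element 3.
Divide row 2 by 3; eliminate column x4 from the other rows.
Second iteration: most negative Z-row entry is -7 in column x2, so x2 enters.
Ratio test on column x2 — row 1: entry 0 ≤ 0; row 2: (13/3)/1 = 13/3. Minimum is 13/3 at row 2 (x4 leaves); pivot element 1.
Divide row 2 by 1; eliminate column x2 from the other rows.
After both pivots, the entry at the Z-row, column RHS is 39.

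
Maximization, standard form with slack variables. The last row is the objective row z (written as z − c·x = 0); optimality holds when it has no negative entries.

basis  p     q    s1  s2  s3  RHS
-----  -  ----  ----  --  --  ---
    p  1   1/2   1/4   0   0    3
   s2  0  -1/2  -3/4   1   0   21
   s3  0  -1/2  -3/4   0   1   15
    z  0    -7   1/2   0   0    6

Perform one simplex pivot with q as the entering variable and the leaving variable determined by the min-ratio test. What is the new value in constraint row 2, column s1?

Ratio test on column q — row 1: 3/(1/2) = 6; row 2: entry -1/2 ≤ 0; row 3: entry -1/2 ≤ 0. Minimum is 6 at row 1 (p leaves); pivot element 1/2.
Divide row 1 by 1/2; eliminate column q from the other rows.
Row 2 update in column s1: -3/4 − (-1/2)·(1/2) = -1/2.

-1/2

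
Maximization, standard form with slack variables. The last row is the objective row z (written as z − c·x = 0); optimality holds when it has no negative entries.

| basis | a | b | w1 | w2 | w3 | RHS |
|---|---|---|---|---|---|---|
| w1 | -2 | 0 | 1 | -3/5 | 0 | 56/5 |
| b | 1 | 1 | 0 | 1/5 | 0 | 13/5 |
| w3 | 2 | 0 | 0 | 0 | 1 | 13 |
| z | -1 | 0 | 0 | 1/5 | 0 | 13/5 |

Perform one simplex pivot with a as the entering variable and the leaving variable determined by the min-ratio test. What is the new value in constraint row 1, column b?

2

Ratio test on column a — row 1: entry -2 ≤ 0; row 2: (13/5)/1 = 13/5; row 3: 13/2 = 13/2. Minimum is 13/5 at row 2 (b leaves); pivot element 1.
Divide row 2 by 1; eliminate column a from the other rows.
Row 1 update in column b: 0 − (-2)·1 = 2.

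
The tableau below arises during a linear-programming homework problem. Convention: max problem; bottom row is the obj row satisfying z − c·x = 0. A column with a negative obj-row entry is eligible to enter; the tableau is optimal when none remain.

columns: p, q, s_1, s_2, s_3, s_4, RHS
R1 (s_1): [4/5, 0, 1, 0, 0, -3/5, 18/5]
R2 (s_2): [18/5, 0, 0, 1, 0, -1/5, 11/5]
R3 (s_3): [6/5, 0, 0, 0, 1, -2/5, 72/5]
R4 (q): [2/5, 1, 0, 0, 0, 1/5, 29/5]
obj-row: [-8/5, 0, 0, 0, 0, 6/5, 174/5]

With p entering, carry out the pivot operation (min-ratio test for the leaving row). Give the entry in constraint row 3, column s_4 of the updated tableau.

Ratio test on column p — row 1: (18/5)/(4/5) = 9/2; row 2: (11/5)/(18/5) = 11/18; row 3: (72/5)/(6/5) = 12; row 4: (29/5)/(2/5) = 29/2. Minimum is 11/18 at row 2 (s_2 leaves); pivot element 18/5.
Divide row 2 by 18/5; eliminate column p from the other rows.
Row 3 update in column s_4: -2/5 − (6/5)·(-1/18) = -1/3.

-1/3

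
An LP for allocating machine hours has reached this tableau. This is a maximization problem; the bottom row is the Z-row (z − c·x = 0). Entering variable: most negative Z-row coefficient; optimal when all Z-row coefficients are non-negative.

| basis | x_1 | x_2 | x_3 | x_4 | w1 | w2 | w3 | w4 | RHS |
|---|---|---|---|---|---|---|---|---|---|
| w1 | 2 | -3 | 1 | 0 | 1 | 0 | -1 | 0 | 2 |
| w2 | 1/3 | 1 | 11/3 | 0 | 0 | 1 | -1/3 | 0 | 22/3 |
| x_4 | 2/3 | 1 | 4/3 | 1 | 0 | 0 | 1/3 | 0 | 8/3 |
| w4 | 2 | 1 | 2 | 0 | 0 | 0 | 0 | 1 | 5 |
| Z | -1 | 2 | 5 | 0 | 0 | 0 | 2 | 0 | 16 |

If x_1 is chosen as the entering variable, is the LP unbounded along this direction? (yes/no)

no

Column x_1 has positive entries in row(s) 1, 2, 3, 4, so the ratio test bounds it — not unbounded.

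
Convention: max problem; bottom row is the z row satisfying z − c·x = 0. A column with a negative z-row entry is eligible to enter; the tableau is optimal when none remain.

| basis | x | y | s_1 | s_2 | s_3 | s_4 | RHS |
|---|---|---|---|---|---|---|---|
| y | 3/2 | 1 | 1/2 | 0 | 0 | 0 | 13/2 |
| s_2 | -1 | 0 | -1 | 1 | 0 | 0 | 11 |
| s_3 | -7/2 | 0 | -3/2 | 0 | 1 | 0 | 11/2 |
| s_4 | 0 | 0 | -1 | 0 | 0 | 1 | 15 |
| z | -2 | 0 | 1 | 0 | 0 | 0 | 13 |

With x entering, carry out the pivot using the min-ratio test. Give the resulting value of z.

Ratio test on column x — row 1: (13/2)/(3/2) = 13/3; row 2: entry -1 ≤ 0; row 3: entry -7/2 ≤ 0; row 4: entry 0 ≤ 0. Minimum is 13/3 at row 1 (y leaves); pivot element 3/2.
Pivot on row 1; the z-row RHS becomes 13 − (-2)·(13/3) = 65/3.

65/3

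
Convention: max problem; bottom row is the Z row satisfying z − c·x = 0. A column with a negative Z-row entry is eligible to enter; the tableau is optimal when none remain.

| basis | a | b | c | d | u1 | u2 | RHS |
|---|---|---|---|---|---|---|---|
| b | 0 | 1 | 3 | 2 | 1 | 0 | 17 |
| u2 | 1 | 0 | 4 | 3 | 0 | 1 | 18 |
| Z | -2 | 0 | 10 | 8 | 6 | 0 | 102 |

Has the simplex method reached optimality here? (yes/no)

The Z-row has a negative entry -2 in column a, so it is not optimal.

no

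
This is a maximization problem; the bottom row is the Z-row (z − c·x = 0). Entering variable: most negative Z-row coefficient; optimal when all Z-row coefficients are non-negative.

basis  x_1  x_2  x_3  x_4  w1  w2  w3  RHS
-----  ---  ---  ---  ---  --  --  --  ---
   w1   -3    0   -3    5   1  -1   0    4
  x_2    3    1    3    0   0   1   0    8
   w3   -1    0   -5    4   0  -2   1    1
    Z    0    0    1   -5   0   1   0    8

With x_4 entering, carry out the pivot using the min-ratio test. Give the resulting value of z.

Ratio test on column x_4 — row 1: 4/5 = 4/5; row 2: entry 0 ≤ 0; row 3: 1/4 = 1/4. Minimum is 1/4 at row 3 (w3 leaves); pivot element 4.
Pivot on row 3; the Z-row RHS becomes 8 − (-5)·(1/4) = 37/4.

37/4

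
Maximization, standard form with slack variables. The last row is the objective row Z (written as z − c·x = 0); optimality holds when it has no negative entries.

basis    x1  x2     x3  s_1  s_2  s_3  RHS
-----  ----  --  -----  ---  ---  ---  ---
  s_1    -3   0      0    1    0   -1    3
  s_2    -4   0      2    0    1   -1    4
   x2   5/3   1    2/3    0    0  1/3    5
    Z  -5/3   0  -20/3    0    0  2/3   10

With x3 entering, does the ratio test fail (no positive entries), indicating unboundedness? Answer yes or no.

Column x3 has positive entries in row(s) 2, 3, so the ratio test bounds it — not unbounded.

no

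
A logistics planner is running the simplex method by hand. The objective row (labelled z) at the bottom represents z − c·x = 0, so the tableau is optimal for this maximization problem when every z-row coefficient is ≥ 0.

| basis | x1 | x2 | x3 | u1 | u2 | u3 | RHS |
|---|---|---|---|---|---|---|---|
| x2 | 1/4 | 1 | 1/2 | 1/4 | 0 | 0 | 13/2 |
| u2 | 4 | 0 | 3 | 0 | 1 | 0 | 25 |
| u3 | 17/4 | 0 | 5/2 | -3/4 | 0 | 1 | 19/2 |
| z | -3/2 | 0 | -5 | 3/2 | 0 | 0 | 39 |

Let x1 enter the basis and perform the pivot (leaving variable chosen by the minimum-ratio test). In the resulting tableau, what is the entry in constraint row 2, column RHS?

Ratio test on column x1 — row 1: (13/2)/(1/4) = 26; row 2: 25/4 = 25/4; row 3: (19/2)/(17/4) = 38/17. Minimum is 38/17 at row 3 (u3 leaves); pivot element 17/4.
Divide row 3 by 17/4; eliminate column x1 from the other rows.
Row 2 update in column RHS: 25 − 4·(38/17) = 273/17.

273/17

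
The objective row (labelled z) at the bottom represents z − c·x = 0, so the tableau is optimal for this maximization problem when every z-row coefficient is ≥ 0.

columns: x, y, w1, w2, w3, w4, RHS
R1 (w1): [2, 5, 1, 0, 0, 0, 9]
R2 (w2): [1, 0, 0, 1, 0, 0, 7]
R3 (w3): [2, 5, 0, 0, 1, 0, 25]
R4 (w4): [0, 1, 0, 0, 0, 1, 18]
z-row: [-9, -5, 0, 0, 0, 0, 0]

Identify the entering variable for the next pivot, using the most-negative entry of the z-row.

x

Negative z-row entries: x: -9, y: -5.
The most negative is -9 in column x, so x enters.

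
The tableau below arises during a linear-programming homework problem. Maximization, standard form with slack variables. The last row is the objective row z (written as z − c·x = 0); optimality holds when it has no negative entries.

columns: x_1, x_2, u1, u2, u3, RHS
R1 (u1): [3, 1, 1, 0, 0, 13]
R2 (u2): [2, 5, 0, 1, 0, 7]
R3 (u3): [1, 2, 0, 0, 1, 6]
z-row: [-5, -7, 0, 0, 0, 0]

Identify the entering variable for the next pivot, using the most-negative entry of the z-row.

Negative z-row entries: x_1: -5, x_2: -7.
The most negative is -7 in column x_2, so x_2 enters.

x_2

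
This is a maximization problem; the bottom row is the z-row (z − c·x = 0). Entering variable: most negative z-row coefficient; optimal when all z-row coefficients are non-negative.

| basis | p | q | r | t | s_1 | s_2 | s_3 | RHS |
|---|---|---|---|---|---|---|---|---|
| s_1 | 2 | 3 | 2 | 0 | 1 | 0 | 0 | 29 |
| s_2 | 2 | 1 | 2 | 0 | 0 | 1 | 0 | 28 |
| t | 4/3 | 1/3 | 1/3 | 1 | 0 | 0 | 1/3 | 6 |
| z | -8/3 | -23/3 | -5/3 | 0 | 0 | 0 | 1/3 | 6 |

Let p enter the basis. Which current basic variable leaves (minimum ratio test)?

Column p entries and ratios — s_1: 29/2 = 29/2; s_2: 28/2 = 14; t: 6/(4/3) = 9/2.
Smallest ratio is 9/2 in the row of t, so t leaves.

t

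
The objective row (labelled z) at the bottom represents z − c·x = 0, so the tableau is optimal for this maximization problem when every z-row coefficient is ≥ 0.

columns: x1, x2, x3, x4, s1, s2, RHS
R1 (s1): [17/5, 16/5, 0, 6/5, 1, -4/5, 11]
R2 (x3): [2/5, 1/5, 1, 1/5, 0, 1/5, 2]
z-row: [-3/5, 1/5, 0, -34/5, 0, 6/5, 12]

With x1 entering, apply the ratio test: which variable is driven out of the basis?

s1

Column x1 entries and ratios — s1: 11/(17/5) = 55/17; x3: 2/(2/5) = 5.
Smallest ratio is 55/17 in the row of s1, so s1 leaves.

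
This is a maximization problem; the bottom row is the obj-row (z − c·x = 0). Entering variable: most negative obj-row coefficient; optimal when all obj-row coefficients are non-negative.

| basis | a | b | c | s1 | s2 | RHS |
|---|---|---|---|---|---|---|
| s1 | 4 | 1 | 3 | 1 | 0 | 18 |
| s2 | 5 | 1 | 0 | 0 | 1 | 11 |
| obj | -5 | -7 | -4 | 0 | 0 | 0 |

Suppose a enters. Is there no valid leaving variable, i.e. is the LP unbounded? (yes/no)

Column a has positive entries in row(s) 1, 2, so the ratio test bounds it — not unbounded.

no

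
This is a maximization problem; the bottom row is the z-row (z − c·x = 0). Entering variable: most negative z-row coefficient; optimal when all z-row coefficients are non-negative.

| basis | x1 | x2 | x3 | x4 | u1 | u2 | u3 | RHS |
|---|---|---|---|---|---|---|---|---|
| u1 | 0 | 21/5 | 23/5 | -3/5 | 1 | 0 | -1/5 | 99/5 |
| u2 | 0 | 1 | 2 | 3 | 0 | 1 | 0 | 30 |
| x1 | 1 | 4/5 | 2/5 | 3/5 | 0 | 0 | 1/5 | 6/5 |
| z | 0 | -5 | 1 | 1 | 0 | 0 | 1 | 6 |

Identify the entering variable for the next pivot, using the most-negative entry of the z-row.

x2

Negative z-row entries: x2: -5.
The most negative is -5 in column x2, so x2 enters.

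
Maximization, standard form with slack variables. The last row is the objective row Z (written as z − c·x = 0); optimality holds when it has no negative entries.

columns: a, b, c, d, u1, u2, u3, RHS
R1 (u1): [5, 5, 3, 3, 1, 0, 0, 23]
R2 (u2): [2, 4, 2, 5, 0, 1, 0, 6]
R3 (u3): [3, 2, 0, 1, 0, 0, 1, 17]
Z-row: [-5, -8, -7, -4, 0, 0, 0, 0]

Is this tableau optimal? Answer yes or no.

The Z-row has a negative entry -8 in column b, so it is not optimal.

no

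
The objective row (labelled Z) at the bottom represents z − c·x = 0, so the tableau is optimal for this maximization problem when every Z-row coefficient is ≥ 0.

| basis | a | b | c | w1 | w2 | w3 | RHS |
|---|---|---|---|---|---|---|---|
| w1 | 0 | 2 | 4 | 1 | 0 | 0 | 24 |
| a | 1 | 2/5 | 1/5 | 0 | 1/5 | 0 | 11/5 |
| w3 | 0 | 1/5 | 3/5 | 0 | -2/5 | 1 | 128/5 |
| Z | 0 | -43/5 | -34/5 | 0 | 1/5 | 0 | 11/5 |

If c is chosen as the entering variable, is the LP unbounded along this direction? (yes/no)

no

Column c has positive entries in row(s) 1, 2, 3, so the ratio test bounds it — not unbounded.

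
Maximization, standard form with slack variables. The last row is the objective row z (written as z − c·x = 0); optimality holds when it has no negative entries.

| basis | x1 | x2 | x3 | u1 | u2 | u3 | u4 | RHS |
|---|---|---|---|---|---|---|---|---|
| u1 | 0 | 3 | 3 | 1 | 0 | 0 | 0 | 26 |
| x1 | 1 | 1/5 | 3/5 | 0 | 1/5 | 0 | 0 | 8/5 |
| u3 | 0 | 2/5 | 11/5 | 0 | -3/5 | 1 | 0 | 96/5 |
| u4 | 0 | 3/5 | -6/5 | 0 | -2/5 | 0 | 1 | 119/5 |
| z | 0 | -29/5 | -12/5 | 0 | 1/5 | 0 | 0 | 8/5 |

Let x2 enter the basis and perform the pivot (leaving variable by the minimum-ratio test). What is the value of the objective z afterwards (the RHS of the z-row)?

Ratio test on column x2 — row 1: 26/3 = 26/3; row 2: (8/5)/(1/5) = 8; row 3: (96/5)/(2/5) = 48; row 4: (119/5)/(3/5) = 119/3. Minimum is 8 at row 2 (x1 leaves); pivot element 1/5.
Pivot on row 2; the z-row RHS becomes 8/5 − (-29/5)·8 = 48.

48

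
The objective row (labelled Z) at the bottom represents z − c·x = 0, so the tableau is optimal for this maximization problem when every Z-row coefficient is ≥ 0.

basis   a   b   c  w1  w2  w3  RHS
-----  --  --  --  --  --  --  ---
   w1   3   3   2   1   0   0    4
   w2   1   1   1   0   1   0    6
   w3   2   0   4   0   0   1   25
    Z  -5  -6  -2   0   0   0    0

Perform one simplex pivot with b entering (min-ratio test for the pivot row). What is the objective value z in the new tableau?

Ratio test on column b — row 1: 4/3 = 4/3; row 2: 6/1 = 6; row 3: entry 0 ≤ 0. Minimum is 4/3 at row 1 (w1 leaves); pivot element 3.
Pivot on row 1; the Z-row RHS becomes 0 − (-6)·(4/3) = 8.

8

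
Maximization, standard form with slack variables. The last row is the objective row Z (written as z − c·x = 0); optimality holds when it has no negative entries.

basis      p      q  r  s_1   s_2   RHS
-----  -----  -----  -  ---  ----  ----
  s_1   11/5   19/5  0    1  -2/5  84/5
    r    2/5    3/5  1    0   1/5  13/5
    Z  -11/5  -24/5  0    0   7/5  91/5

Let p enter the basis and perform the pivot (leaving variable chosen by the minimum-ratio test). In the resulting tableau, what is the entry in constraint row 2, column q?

3/2

Ratio test on column p — row 1: (84/5)/(11/5) = 84/11; row 2: (13/5)/(2/5) = 13/2. Minimum is 13/2 at row 2 (r leaves); pivot element 2/5.
Divide row 2 by 2/5; eliminate column p from the other rows.
In the new row 2, the q entry is the old entry divided by the pivot: (3/5)/(2/5) = 3/2.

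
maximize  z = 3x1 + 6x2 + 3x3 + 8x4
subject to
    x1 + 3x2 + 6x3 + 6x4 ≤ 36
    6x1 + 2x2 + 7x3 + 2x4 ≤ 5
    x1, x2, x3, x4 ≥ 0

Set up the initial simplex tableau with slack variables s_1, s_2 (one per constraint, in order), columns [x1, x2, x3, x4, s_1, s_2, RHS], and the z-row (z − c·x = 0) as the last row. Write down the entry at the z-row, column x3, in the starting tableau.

The z-row carries the negated objective coefficients: the x3 entry is -3.

-3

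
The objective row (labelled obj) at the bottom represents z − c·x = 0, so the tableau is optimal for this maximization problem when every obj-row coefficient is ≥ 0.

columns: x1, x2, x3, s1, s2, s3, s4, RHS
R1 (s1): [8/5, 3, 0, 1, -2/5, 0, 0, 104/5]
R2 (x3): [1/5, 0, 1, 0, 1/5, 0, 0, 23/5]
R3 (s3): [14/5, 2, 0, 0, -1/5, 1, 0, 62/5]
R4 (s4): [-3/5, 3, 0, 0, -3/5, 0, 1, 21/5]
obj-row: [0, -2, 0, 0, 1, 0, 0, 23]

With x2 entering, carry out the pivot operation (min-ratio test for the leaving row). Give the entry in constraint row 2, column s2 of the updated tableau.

Ratio test on column x2 — row 1: (104/5)/3 = 104/15; row 2: entry 0 ≤ 0; row 3: (62/5)/2 = 31/5; row 4: (21/5)/3 = 7/5. Minimum is 7/5 at row 4 (s4 leaves); pivot element 3.
Divide row 4 by 3; eliminate column x2 from the other rows.
Row 2 update in column s2: 1/5 − 0·(-1/5) = 1/5.

1/5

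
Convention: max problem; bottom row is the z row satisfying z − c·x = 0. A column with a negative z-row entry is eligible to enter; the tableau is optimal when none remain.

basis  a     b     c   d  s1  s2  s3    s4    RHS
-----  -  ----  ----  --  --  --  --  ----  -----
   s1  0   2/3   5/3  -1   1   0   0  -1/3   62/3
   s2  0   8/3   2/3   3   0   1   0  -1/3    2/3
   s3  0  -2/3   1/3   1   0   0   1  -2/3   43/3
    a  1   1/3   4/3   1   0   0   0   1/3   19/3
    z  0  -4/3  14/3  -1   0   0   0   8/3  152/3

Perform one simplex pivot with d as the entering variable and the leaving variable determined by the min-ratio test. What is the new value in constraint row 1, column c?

Ratio test on column d — row 1: entry -1 ≤ 0; row 2: (2/3)/3 = 2/9; row 3: (43/3)/1 = 43/3; row 4: (19/3)/1 = 19/3. Minimum is 2/9 at row 2 (s2 leaves); pivot element 3.
Divide row 2 by 3; eliminate column d from the other rows.
Row 1 update in column c: 5/3 − (-1)·(2/9) = 17/9.

17/9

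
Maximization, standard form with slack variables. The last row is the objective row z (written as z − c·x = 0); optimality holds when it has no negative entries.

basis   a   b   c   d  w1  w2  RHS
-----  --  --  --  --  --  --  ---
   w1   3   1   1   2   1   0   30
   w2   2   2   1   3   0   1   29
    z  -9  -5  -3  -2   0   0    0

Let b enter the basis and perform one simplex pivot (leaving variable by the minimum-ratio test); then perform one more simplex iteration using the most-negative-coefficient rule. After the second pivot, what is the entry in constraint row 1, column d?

Ratio test on column b — row 1: 30/1 = 30; row 2: 29/2 = 29/2. Minimum is 29/2 at row 2 (w2 leaves); pivot element 2.
Divide row 2 by 2; eliminate column b from the other rows.
Second iteration: most negative z-row entry is -4 in column a, so a enters.
Ratio test on column a — row 1: (31/2)/2 = 31/4; row 2: (29/2)/1 = 29/2. Minimum is 31/4 at row 1 (w1 leaves); pivot element 2.
Divide row 1 by 2; eliminate column a from the other rows.
After both pivots, the entry at constraint row 1, column d is 1/4.

1/4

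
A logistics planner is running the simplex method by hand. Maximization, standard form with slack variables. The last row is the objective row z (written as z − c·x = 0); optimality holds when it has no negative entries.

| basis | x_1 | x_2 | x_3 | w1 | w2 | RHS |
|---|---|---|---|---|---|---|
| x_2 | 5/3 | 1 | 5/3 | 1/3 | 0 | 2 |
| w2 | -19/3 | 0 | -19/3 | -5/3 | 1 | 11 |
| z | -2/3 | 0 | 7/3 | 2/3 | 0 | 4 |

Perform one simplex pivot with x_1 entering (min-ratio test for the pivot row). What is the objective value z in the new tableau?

Ratio test on column x_1 — row 1: 2/(5/3) = 6/5; row 2: entry -19/3 ≤ 0. Minimum is 6/5 at row 1 (x_2 leaves); pivot element 5/3.
Pivot on row 1; the z-row RHS becomes 4 − (-2/3)·(6/5) = 24/5.

24/5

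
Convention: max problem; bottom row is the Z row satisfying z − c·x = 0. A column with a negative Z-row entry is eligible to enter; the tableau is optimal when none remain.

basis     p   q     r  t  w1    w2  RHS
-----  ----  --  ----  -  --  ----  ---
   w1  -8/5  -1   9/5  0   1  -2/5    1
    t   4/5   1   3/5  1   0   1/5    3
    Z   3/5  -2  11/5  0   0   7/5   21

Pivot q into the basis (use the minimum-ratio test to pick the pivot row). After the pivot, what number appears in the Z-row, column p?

11/5

Ratio test on column q — row 1: entry -1 ≤ 0; row 2: 3/1 = 3. Minimum is 3 at row 2 (t leaves); pivot element 1.
Divide row 2 by 1; eliminate column q from the other rows.
Z-row update in column p: 3/5 − (-2)·(4/5) = 11/5.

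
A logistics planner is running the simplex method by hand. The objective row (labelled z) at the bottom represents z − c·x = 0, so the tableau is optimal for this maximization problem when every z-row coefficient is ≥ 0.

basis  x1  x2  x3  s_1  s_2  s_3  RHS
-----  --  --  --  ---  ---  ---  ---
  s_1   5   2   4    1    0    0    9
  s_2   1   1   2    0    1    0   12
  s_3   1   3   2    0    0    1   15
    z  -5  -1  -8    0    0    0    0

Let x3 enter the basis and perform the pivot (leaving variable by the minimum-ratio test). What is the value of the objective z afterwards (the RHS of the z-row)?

Ratio test on column x3 — row 1: 9/4 = 9/4; row 2: 12/2 = 6; row 3: 15/2 = 15/2. Minimum is 9/4 at row 1 (s_1 leaves); pivot element 4.
Pivot on row 1; the z-row RHS becomes 0 − (-8)·(9/4) = 18.

18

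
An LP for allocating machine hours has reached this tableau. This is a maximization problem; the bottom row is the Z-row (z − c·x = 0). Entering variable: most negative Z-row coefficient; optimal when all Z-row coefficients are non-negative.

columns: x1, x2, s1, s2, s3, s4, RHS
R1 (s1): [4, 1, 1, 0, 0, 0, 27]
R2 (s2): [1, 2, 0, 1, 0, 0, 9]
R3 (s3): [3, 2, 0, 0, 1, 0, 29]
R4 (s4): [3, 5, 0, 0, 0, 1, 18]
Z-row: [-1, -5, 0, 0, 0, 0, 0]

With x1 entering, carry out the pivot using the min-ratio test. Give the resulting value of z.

6

Ratio test on column x1 — row 1: 27/4 = 27/4; row 2: 9/1 = 9; row 3: 29/3 = 29/3; row 4: 18/3 = 6. Minimum is 6 at row 4 (s4 leaves); pivot element 3.
Pivot on row 4; the Z-row RHS becomes 0 − (-1)·6 = 6.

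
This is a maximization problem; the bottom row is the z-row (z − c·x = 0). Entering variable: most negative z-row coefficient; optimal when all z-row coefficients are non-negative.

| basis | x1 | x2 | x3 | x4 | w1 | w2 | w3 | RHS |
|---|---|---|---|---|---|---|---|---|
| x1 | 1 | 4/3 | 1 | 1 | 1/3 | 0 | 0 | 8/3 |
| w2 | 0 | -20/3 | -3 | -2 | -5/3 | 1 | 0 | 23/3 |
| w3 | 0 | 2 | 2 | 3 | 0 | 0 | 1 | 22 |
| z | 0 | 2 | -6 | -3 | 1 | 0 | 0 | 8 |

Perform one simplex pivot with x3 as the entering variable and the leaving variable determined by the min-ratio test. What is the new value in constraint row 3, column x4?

Ratio test on column x3 — row 1: (8/3)/1 = 8/3; row 2: entry -3 ≤ 0; row 3: 22/2 = 11. Minimum is 8/3 at row 1 (x1 leaves); pivot element 1.
Divide row 1 by 1; eliminate column x3 from the other rows.
Row 3 update in column x4: 3 − 2·1 = 1.

1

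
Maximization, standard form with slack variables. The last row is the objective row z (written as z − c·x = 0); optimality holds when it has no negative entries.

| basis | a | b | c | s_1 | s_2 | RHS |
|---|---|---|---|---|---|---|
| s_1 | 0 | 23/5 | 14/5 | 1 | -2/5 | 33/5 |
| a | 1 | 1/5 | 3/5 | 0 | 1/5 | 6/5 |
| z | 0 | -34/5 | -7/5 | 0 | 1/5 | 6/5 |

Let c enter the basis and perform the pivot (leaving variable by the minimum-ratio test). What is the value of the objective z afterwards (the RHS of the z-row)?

4

Ratio test on column c — row 1: (33/5)/(14/5) = 33/14; row 2: (6/5)/(3/5) = 2. Minimum is 2 at row 2 (a leaves); pivot element 3/5.
Pivot on row 2; the z-row RHS becomes 6/5 − (-7/5)·2 = 4.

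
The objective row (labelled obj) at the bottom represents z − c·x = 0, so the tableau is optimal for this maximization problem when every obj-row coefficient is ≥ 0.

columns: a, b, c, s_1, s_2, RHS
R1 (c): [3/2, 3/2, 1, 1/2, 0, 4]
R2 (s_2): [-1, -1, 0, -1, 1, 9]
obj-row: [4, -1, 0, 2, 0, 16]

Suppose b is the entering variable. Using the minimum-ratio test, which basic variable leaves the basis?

Column b entries and ratios — c: 4/(3/2) = 8/3; s_2: -1 ≤ 0, skip.
Smallest ratio is 8/3 in the row of c, so c leaves.

c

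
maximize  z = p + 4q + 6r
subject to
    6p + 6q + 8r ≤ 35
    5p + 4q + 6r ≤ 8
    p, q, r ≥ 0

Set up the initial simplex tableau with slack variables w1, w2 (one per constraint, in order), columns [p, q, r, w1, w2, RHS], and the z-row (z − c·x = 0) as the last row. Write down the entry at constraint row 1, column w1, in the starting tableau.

Slack w1 belongs to constraint 1; its column is the unit vector e_1, so the entry in row 1 is 1.

1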